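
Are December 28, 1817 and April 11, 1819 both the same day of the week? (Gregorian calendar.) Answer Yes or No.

From Dec 28, 1817 to Apr 11, 1819 is 469 days.
469 mod 7 = 0, so they are the same weekday.
(Dec 28, 1817 is a Sunday; Apr 11, 1819 is a Sunday.)

Yes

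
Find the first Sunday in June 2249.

June 1, 2249 is a Friday.
The first Sunday is therefore June 3 (2 days later).

June 3, 2249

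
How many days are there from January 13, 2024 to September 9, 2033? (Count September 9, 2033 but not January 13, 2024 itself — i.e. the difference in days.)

3527

Jan 13, 2024 → Jan 13, 2025: 366 days (Feb 29, 2024 is in that span).
Jan 13, 2025 → Jan 13, 2026: 365 days.
Jan 13, 2026 → Jan 13, 2027: 365 days.
Jan 13, 2027 → Jan 13, 2028: 365 days.
Jan 13, 2028 → Jan 13, 2029: 366 days (Feb 29, 2028 is in that span).
Jan 13, 2029 → Jan 13, 2030: 365 days.
Jan 13, 2030 → Jan 13, 2031: 365 days.
Jan 13, 2031 → Jan 13, 2032: 365 days.
Jan 13, 2032 → Jan 13, 2033: 366 days (Feb 29, 2032 is in that span).
Jan 13, 2033 → Feb 13, 2033: 31 days (January has 31).
Feb 13, 2033 → Mar 13, 2033: 28 days (February has 28).
Mar 13, 2033 → Apr 13, 2033: 31 days (March has 31).
Apr 13, 2033 → May 13, 2033: 30 days (April has 30).
May 13, 2033 → Jun 13, 2033: 31 days (May has 31).
Jun 13, 2033 → Jul 13, 2033: 30 days (June has 30).
Jul 13, 2033 → Aug 13, 2033: 31 days (July has 31).
Aug 13, 2033 → Sep 9, 2033: 27 days.
Total: 3527 days.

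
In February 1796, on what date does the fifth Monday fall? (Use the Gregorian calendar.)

February 29, 1796

February 1, 1796 is a Monday.
The first Monday is therefore February 1 (same day).
The fifth Monday is 1 + 4×7 = February 29.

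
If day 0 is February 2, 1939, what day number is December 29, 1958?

Feb 2, 1939 → Feb 2, 1940: 365 days.
Feb 2, 1940 → Feb 2, 1941: 366 days (Feb 29, 1940 is in that span).
Feb 2, 1941 → Feb 2, 1942: 365 days.
Feb 2, 1942 → Feb 2, 1943: 365 days.
Feb 2, 1943 → Feb 2, 1944: 365 days.
Feb 2, 1944 → Feb 2, 1945: 366 days (Feb 29, 1944 is in that span).
Feb 2, 1945 → Feb 2, 1946: 365 days.
Feb 2, 1946 → Feb 2, 1947: 365 days.
Feb 2, 1947 → Feb 2, 1948: 365 days.
Feb 2, 1948 → Feb 2, 1949: 366 days (Feb 29, 1948 is in that span).
Feb 2, 1949 → Feb 2, 1950: 365 days.
Feb 2, 1950 → Feb 2, 1951: 365 days.
Feb 2, 1951 → Feb 2, 1952: 365 days.
Feb 2, 1952 → Feb 2, 1953: 366 days (Feb 29, 1952 is in that span).
Feb 2, 1953 → Feb 2, 1954: 365 days.
Feb 2, 1954 → Feb 2, 1955: 365 days.
Feb 2, 1955 → Feb 2, 1956: 365 days.
Feb 2, 1956 → Feb 2, 1957: 366 days (Feb 29, 1956 is in that span).
Feb 2, 1957 → Feb 2, 1958: 365 days.
Feb 2, 1958 → Mar 2, 1958: 28 days (February has 28).
Mar 2, 1958 → Apr 2, 1958: 31 days (March has 31).
Apr 2, 1958 → May 2, 1958: 30 days (April has 30).
May 2, 1958 → Jun 2, 1958: 31 days (May has 31).
Jun 2, 1958 → Jul 2, 1958: 30 days (June has 30).
Jul 2, 1958 → Aug 2, 1958: 31 days (July has 31).
Aug 2, 1958 → Sep 2, 1958: 31 days (August has 31).
Sep 2, 1958 → Oct 2, 1958: 30 days (September has 30).
Oct 2, 1958 → Nov 2, 1958: 31 days (October has 31).
Nov 2, 1958 → Dec 2, 1958: 30 days (November has 30).
Dec 2, 1958 → Dec 29, 1958: 27 days.
Total: 7270 days.

7270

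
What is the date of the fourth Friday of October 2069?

October 1, 2069 is a Tuesday.
The first Friday is therefore October 4 (3 days later).
The fourth Friday is 4 + 3×7 = October 25.

October 25, 2069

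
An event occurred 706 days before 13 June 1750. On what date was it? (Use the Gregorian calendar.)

−365 (one year) → Jun 13, 1749 (341 left).
−13 → May 31, 1749 (end of May, 31 days; 328 left).
−31 → Apr 30, 1749 (end of Apr, 30 days; 297 left).
−30 → Mar 31, 1749 (end of Mar, 31 days; 267 left).
−31 → Feb 28, 1749 (end of Feb, 28 days; 236 left).
−28 → Jan 31, 1749 (end of Jan, 31 days; 208 left).
−31 → Dec 31, 1748 (end of Dec, 31 days; 177 left).
−31 → Nov 30, 1748 (end of Nov, 30 days; 146 left).
−30 → Oct 31, 1748 (end of Oct, 31 days; 116 left).
−31 → Sep 30, 1748 (end of Sep, 30 days; 85 left).
−30 → Aug 31, 1748 (end of Aug, 31 days; 55 left).
−31 → Jul 31, 1748 (end of Jul, 31 days; 24 left).
−24 → Jul 7, 1748.

July 7, 1748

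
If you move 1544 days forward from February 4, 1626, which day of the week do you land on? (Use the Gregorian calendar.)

Sunday

First find the weekday of Feb 4, 1626. Doomsday rule: the anchor day for the 1600s is Tuesday. For year 26: 26÷12 = 2 r 2, and 2÷4 = 0, so 2+2+0 = 4.
Tuesday + 4 ≡ Saturday — that's 1626's doomsday.
In February the doomsday date is Feb 28 (1626 is not a leap year).
Feb 4 is 24 days before Feb 28; 24 mod 7 = 3, so Saturday − 3 = Wednesday.
1544 mod 7 = 4, so 1544 days after a Wednesday is Wednesday + 4 = Sunday.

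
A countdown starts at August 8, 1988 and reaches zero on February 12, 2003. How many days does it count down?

5301

Aug 8, 1988 → Aug 8, 1989: 365 days.
Aug 8, 1989 → Aug 8, 1990: 365 days.
Aug 8, 1990 → Aug 8, 1991: 365 days.
Aug 8, 1991 → Aug 8, 1992: 366 days (Feb 29, 1992 is in that span).
Aug 8, 1992 → Aug 8, 1993: 365 days.
Aug 8, 1993 → Aug 8, 1994: 365 days.
Aug 8, 1994 → Aug 8, 1995: 365 days.
Aug 8, 1995 → Aug 8, 1996: 366 days (Feb 29, 1996 is in that span).
Aug 8, 1996 → Aug 8, 1997: 365 days.
Aug 8, 1997 → Aug 8, 1998: 365 days.
Aug 8, 1998 → Aug 8, 1999: 365 days.
Aug 8, 1999 → Aug 8, 2000: 366 days (Feb 29, 2000 is in that span).
Aug 8, 2000 → Aug 8, 2001: 365 days.
Aug 8, 2001 → Aug 8, 2002: 365 days.
Aug 8, 2002 → Sep 8, 2002: 31 days (August has 31).
Sep 8, 2002 → Oct 8, 2002: 30 days (September has 30).
Oct 8, 2002 → Nov 8, 2002: 31 days (October has 31).
Nov 8, 2002 → Dec 8, 2002: 30 days (November has 30).
Dec 8, 2002 → Jan 8, 2003: 31 days (December has 31).
Jan 8, 2003 → Feb 8, 2003: 31 days (January has 31).
Feb 8, 2003 → Feb 12, 2003: 4 days.
Total: 5301 days.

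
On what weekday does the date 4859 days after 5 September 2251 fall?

Saturday

First find the weekday of Sep 5, 2251. Doomsday rule: the anchor day for the 2200s is Friday. For year 51: 51÷12 = 4 r 3, and 3÷4 = 0, so 4+3+0 = 7.
Friday + 7 ≡ Friday — that's 2251's doomsday.
In September the doomsday date is Sep 5.
Sep 5 is the doomsday itself: Friday.
4859 mod 7 = 1, so 4859 days after a Friday is Friday + 1 = Saturday.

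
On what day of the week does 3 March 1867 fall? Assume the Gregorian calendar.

Doomsday rule: the anchor day for the 1800s is Friday. For year 67: 67÷12 = 5 r 7, and 7÷4 = 1, so 5+7+1 = 13.
Friday + 13 ≡ Thursday — that's 1867's doomsday.
In March the doomsday date is Mar 14.
Mar 3 is 11 days before Mar 14; 11 mod 7 = 4, so Thursday − 4 = Sunday.

Sunday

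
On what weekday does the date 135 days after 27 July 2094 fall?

First find the weekday of Jul 27, 2094. Doomsday rule: the anchor day for the 2000s is Tuesday. For year 94: 94÷12 = 7 r 10, and 10÷4 = 2, so 7+10+2 = 19.
Tuesday + 19 ≡ Sunday — that's 2094's doomsday.
In July the doomsday date is Jul 11.
Jul 27 is 16 days after Jul 11; 16 mod 7 = 2, so Sunday + 2 = Tuesday.
135 mod 7 = 2, so 135 days after a Tuesday is Tuesday + 2 = Thursday.

Thursday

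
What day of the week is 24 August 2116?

Monday

Doomsday rule: the anchor day for the 2100s is Sunday. For year 16: 16÷12 = 1 r 4, and 4÷4 = 1, so 1+4+1 = 6.
Sunday + 6 ≡ Saturday — that's 2116's doomsday.
In August the doomsday date is Aug 8.
Aug 24 is 16 days after Aug 8; 16 mod 7 = 2, so Saturday + 2 = Monday.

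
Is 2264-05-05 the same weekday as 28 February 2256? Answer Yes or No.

Yes

From Feb 28, 2256 to May 5, 2264 is 2989 days.
2989 mod 7 = 0, so they are the same weekday.
(Feb 28, 2256 is a Thursday; May 5, 2264 is a Thursday.)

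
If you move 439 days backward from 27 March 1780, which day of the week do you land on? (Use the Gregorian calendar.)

First find the weekday of Mar 27, 1780. Doomsday rule: the anchor day for the 1700s is Sunday. For year 80: 80÷12 = 6 r 8, and 8÷4 = 2, so 6+8+2 = 16.
Sunday + 16 ≡ Tuesday — that's 1780's doomsday.
In March the doomsday date is Mar 14.
Mar 27 is 13 days after Mar 14; 13 mod 7 = 6, so Tuesday + 6 = Monday.
439 mod 7 = 5, so 439 days before a Monday is Monday − 5 = Wednesday.

Wednesday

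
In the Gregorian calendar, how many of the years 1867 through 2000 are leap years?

Multiples of 4 in [1867,2000]: 34.
Of those, multiples of 100: 2 (not leap unless ÷400).
Multiples of 400: 1.
Leap years = 34 − 2 + 1 = 33.

33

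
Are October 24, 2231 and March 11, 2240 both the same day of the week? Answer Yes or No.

No

From Oct 24, 2231 to Mar 11, 2240 is 3061 days.
3061 mod 7 = 2, so they are different weekdays.
(Oct 24, 2231 is a Monday; Mar 11, 2240 is a Wednesday.)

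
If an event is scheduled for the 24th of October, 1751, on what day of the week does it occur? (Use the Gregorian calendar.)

Sunday

Doomsday rule: the anchor day for the 1700s is Sunday. For year 51: 51÷12 = 4 r 3, and 3÷4 = 0, so 4+3+0 = 7.
Sunday + 7 ≡ Sunday — that's 1751's doomsday.
In October the doomsday date is Oct 10.
Oct 24 is 14 days after Oct 10; 14 mod 7 = 0, so Sunday + 0 = Sunday.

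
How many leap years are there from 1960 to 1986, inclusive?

7

Multiples of 4 in [1960,1986]: 7.
Of those, multiples of 100: 0 (not leap unless ÷400).
Multiples of 400: 0.
Leap years = 7 − 0 + 0 = 7.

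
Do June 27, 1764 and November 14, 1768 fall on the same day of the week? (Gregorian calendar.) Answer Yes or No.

No

From Jun 27, 1764 to Nov 14, 1768 is 1601 days.
1601 mod 7 = 5, so they are different weekdays.
(Jun 27, 1764 is a Wednesday; Nov 14, 1768 is a Monday.)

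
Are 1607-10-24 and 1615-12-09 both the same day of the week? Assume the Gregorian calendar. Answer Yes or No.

From Oct 24, 1607 to Dec 9, 1615 is 2968 days.
2968 mod 7 = 0, so they are the same weekday.
(Oct 24, 1607 is a Wednesday; Dec 9, 1615 is a Wednesday.)

Yes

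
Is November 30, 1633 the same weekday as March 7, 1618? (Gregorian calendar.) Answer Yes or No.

Yes

From Mar 7, 1618 to Nov 30, 1633 is 5747 days.
5747 mod 7 = 0, so they are the same weekday.
(Mar 7, 1618 is a Wednesday; Nov 30, 1633 is a Wednesday.)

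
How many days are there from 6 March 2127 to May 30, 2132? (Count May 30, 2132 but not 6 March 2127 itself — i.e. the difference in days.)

1912

Mar 6, 2127 → Mar 6, 2128: 366 days (Feb 29, 2128 is in that span).
Mar 6, 2128 → Mar 6, 2129: 365 days.
Mar 6, 2129 → Mar 6, 2130: 365 days.
Mar 6, 2130 → Mar 6, 2131: 365 days.
Mar 6, 2131 → Mar 6, 2132: 366 days (Feb 29, 2132 is in that span).
Mar 6, 2132 → Apr 6, 2132: 31 days (March has 31).
Apr 6, 2132 → May 6, 2132: 30 days (April has 30).
May 6, 2132 → May 30, 2132: 24 days.
Total: 1912 days.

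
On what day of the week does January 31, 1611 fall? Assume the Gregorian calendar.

Monday

Doomsday rule: the anchor day for the 1600s is Tuesday. For year 11: 11÷12 = 0 r 11, and 11÷4 = 2, so 0+11+2 = 13.
Tuesday + 13 ≡ Monday — that's 1611's doomsday.
In January the doomsday date is Jan 3 (1611 is not a leap year).
Jan 31 is 28 days after Jan 3; 28 mod 7 = 0, so Monday + 0 = Monday.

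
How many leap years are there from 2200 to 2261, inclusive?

15

Multiples of 4 in [2200,2261]: 16.
Of those, multiples of 100: 1 (not leap unless ÷400).
Multiples of 400: 0.
Leap years = 16 − 1 + 0 = 15.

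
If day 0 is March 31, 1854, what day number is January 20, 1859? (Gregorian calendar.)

1756

Mar 31, 1854 → Mar 31, 1855: 365 days.
Mar 31, 1855 → Mar 31, 1856: 366 days (Feb 29, 1856 is in that span).
Mar 31, 1856 → Mar 31, 1857: 365 days.
Mar 31, 1857 → Mar 31, 1858: 365 days.
Mar 31, 1858 → Apr 30, 1858: 30 days (March has 31).
Apr 30, 1858 → May 30, 1858: 30 days (April has 30).
May 30, 1858 → Jun 30, 1858: 31 days (May has 31).
Jun 30, 1858 → Jul 30, 1858: 30 days (June has 30).
Jul 30, 1858 → Aug 30, 1858: 31 days (July has 31).
Aug 30, 1858 → Sep 30, 1858: 31 days (August has 31).
Sep 30, 1858 → Oct 30, 1858: 30 days (September has 30).
Oct 30, 1858 → Nov 30, 1858: 31 days (October has 31).
Nov 30, 1858 → Dec 30, 1858: 30 days (November has 30).
Dec 30, 1858 → Jan 20, 1859: 21 days.
Total: 1756 days.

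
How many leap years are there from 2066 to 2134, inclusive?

Multiples of 4 in [2066,2134]: 17.
Of those, multiples of 100: 1 (not leap unless ÷400).
Multiples of 400: 0.
Leap years = 17 − 1 + 0 = 16.

16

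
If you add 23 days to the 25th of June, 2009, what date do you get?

Jun has 30 days: +6 → Jul 1, 2009 (17 left).
+17 → Jul 18, 2009.

July 18, 2009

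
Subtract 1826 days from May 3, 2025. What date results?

−365 (one year) → May 3, 2024 (1461 left).
−366 (one year; includes Feb 29, 2024) → May 3, 2023 (1095 left).
−365 (one year) → May 3, 2022 (730 left).
−365 (one year) → May 3, 2021 (365 left).
−3 → Apr 30, 2021 (end of Apr, 30 days; 362 left).
−30 → Mar 31, 2021 (end of Mar, 31 days; 332 left).
−31 → Feb 28, 2021 (end of Feb, 28 days; 301 left).
−28 → Jan 31, 2021 (end of Jan, 31 days; 273 left).
−31 → Dec 31, 2020 (end of Dec, 31 days; 242 left).
−31 → Nov 30, 2020 (end of Nov, 30 days; 211 left).
−30 → Oct 31, 2020 (end of Oct, 31 days; 181 left).
−31 → Sep 30, 2020 (end of Sep, 30 days; 150 left).
−30 → Aug 31, 2020 (end of Aug, 31 days; 120 left).
−31 → Jul 31, 2020 (end of Jul, 31 days; 89 left).
−31 → Jun 30, 2020 (end of Jun, 30 days; 58 left).
−30 → May 31, 2020 (end of May, 31 days; 28 left).
−28 → May 3, 2020.

May 3, 2020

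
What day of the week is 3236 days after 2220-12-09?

Monday

Dec 9, 2220 is a Saturday.
3236 mod 7 = 2, so 3236 days after a Saturday is Saturday + 2 = Monday.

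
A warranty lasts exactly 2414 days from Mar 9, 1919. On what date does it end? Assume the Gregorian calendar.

+366 (one year; includes Feb 29, 1920) → Mar 9, 1920 (2048 left).
+365 (one year) → Mar 9, 1921 (1683 left).
+365 (one year) → Mar 9, 1922 (1318 left).
+365 (one year) → Mar 9, 1923 (953 left).
+366 (one year; includes Feb 29, 1924) → Mar 9, 1924 (587 left).
+365 (one year) → Mar 9, 1925 (222 left).
Mar has 31 days: +23 → Apr 1, 1925 (199 left).
Apr has 30 days: +30 → May 1, 1925 (169 left).
May has 31 days: +31 → Jun 1, 1925 (138 left).
Jun has 30 days: +30 → Jul 1, 1925 (108 left).
Jul has 31 days: +31 → Aug 1, 1925 (77 left).
Aug has 31 days: +31 → Sep 1, 1925 (46 left).
Sep has 30 days: +30 → Oct 1, 1925 (16 left).
+16 → Oct 17, 1925.

October 17, 1925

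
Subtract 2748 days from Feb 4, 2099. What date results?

−365 (one year) → Feb 4, 2098 (2383 left).
−365 (one year) → Feb 4, 2097 (2018 left).
−366 (one year; includes Feb 29, 2096) → Feb 4, 2096 (1652 left).
−365 (one year) → Feb 4, 2095 (1287 left).
−365 (one year) → Feb 4, 2094 (922 left).
−365 (one year) → Feb 4, 2093 (557 left).
−366 (one year; includes Feb 29, 2092) → Feb 4, 2092 (191 left).
−4 → Jan 31, 2092 (end of Jan, 31 days; 187 left).
−31 → Dec 31, 2091 (end of Dec, 31 days; 156 left).
−31 → Nov 30, 2091 (end of Nov, 30 days; 125 left).
−30 → Oct 31, 2091 (end of Oct, 31 days; 95 left).
−31 → Sep 30, 2091 (end of Sep, 30 days; 64 left).
−30 → Aug 31, 2091 (end of Aug, 31 days; 34 left).
−31 → Jul 31, 2091 (end of Jul, 31 days; 3 left).
−3 → Jul 28, 2091.

July 28, 2091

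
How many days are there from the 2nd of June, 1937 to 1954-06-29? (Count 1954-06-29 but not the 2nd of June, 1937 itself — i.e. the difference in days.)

6236

Jun 2, 1937 → Jun 2, 1938: 365 days.
Jun 2, 1938 → Jun 2, 1939: 365 days.
Jun 2, 1939 → Jun 2, 1940: 366 days (Feb 29, 1940 is in that span).
Jun 2, 1940 → Jun 2, 1941: 365 days.
Jun 2, 1941 → Jun 2, 1942: 365 days.
Jun 2, 1942 → Jun 2, 1943: 365 days.
Jun 2, 1943 → Jun 2, 1944: 366 days (Feb 29, 1944 is in that span).
Jun 2, 1944 → Jun 2, 1945: 365 days.
Jun 2, 1945 → Jun 2, 1946: 365 days.
Jun 2, 1946 → Jun 2, 1947: 365 days.
Jun 2, 1947 → Jun 2, 1948: 366 days (Feb 29, 1948 is in that span).
Jun 2, 1948 → Jun 2, 1949: 365 days.
Jun 2, 1949 → Jun 2, 1950: 365 days.
Jun 2, 1950 → Jun 2, 1951: 365 days.
Jun 2, 1951 → Jun 2, 1952: 366 days (Feb 29, 1952 is in that span).
Jun 2, 1952 → Jun 2, 1953: 365 days.
Jun 2, 1953 → Jul 2, 1953: 30 days (June has 30).
Jul 2, 1953 → Aug 2, 1953: 31 days (July has 31).
Aug 2, 1953 → Sep 2, 1953: 31 days (August has 31).
Sep 2, 1953 → Oct 2, 1953: 30 days (September has 30).
Oct 2, 1953 → Nov 2, 1953: 31 days (October has 31).
Nov 2, 1953 → Dec 2, 1953: 30 days (November has 30).
Dec 2, 1953 → Jan 2, 1954: 31 days (December has 31).
Jan 2, 1954 → Feb 2, 1954: 31 days (January has 31).
Feb 2, 1954 → Mar 2, 1954: 28 days (February has 28).
Mar 2, 1954 → Apr 2, 1954: 31 days (March has 31).
Apr 2, 1954 → May 2, 1954: 30 days (April has 30).
May 2, 1954 → Jun 2, 1954: 31 days (May has 31).
Jun 2, 1954 → Jun 29, 1954: 27 days.
Total: 6236 days.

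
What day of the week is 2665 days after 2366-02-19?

Thursday

First find the weekday of Feb 19, 2366. Doomsday rule: the anchor day for the 2300s is Wednesday. For year 66: 66÷12 = 5 r 6, and 6÷4 = 1, so 5+6+1 = 12.
Wednesday + 12 ≡ Monday — that's 2366's doomsday.
In February the doomsday date is Feb 28 (2366 is not a leap year).
Feb 19 is 9 days before Feb 28; 9 mod 7 = 2, so Monday − 2 = Saturday.
2665 mod 7 = 5, so 2665 days after a Saturday is Saturday + 5 = Thursday.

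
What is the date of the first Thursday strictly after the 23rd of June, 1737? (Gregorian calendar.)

Jun 23, 1737 is a Sunday.
From Sunday to the next Thursday is 4 days.
Jun 23, 1737 + 4 = Jun 27, 1737.

June 27, 1737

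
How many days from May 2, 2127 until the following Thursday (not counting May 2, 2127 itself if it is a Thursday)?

May 2, 2127 is a Friday.
From Friday to the next Thursday is 6 days.

6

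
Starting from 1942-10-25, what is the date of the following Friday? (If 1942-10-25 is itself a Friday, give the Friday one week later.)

October 30, 1942

Oct 25, 1942 is a Sunday.
From Sunday to the next Friday is 5 days.
Oct 25, 1942 + 5 = Oct 30, 1942.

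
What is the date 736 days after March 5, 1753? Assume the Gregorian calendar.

+365 (one year) → Mar 5, 1754 (371 left).
Mar has 31 days: +27 → Apr 1, 1754 (344 left).
Apr has 30 days: +30 → May 1, 1754 (314 left).
May has 31 days: +31 → Jun 1, 1754 (283 left).
Jun has 30 days: +30 → Jul 1, 1754 (253 left).
Jul has 31 days: +31 → Aug 1, 1754 (222 left).
Aug has 31 days: +31 → Sep 1, 1754 (191 left).
Sep has 30 days: +30 → Oct 1, 1754 (161 left).
Oct has 31 days: +31 → Nov 1, 1754 (130 left).
Nov has 30 days: +30 → Dec 1, 1754 (100 left).
Dec has 31 days: +31 → Jan 1, 1755 (69 left).
Jan has 31 days: +31 → Feb 1, 1755 (38 left).
Feb has 28 days: +28 → Mar 1, 1755 (10 left).
+10 → Mar 11, 1755.

March 11, 1755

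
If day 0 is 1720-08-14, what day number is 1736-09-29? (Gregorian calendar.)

Aug 14, 1720 → Aug 14, 1721: 365 days.
Aug 14, 1721 → Aug 14, 1722: 365 days.
Aug 14, 1722 → Aug 14, 1723: 365 days.
Aug 14, 1723 → Aug 14, 1724: 366 days (Feb 29, 1724 is in that span).
Aug 14, 1724 → Aug 14, 1725: 365 days.
Aug 14, 1725 → Aug 14, 1726: 365 days.
Aug 14, 1726 → Aug 14, 1727: 365 days.
Aug 14, 1727 → Aug 14, 1728: 366 days (Feb 29, 1728 is in that span).
Aug 14, 1728 → Aug 14, 1729: 365 days.
Aug 14, 1729 → Aug 14, 1730: 365 days.
Aug 14, 1730 → Aug 14, 1731: 365 days.
Aug 14, 1731 → Aug 14, 1732: 366 days (Feb 29, 1732 is in that span).
Aug 14, 1732 → Aug 14, 1733: 365 days.
Aug 14, 1733 → Aug 14, 1734: 365 days.
Aug 14, 1734 → Aug 14, 1735: 365 days.
Aug 14, 1735 → Aug 14, 1736: 366 days (Feb 29, 1736 is in that span).
Aug 14, 1736 → Sep 14, 1736: 31 days (August has 31).
Sep 14, 1736 → Sep 29, 1736: 15 days.
Total: 5890 days.

5890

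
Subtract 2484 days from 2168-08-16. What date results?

−366 (one year; includes Feb 29, 2168) → Aug 16, 2167 (2118 left).
−365 (one year) → Aug 16, 2166 (1753 left).
−365 (one year) → Aug 16, 2165 (1388 left).
−365 (one year) → Aug 16, 2164 (1023 left).
−366 (one year; includes Feb 29, 2164) → Aug 16, 2163 (657 left).
−365 (one year) → Aug 16, 2162 (292 left).
−16 → Jul 31, 2162 (end of Jul, 31 days; 276 left).
−31 → Jun 30, 2162 (end of Jun, 30 days; 245 left).
−30 → May 31, 2162 (end of May, 31 days; 215 left).
−31 → Apr 30, 2162 (end of Apr, 30 days; 184 left).
−30 → Mar 31, 2162 (end of Mar, 31 days; 154 left).
−31 → Feb 28, 2162 (end of Feb, 28 days; 123 left).
−28 → Jan 31, 2162 (end of Jan, 31 days; 95 left).
−31 → Dec 31, 2161 (end of Dec, 31 days; 64 left).
−31 → Nov 30, 2161 (end of Nov, 30 days; 33 left).
−30 → Oct 31, 2161 (end of Oct, 31 days; 3 left).
−3 → Oct 28, 2161.

October 28, 2161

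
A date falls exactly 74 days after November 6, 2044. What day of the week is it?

Nov 6, 2044 is a Sunday.
74 mod 7 = 4, so 74 days after a Sunday is Sunday + 4 = Thursday.

Thursday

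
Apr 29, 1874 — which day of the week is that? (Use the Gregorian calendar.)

Wednesday

January 1, 1874 is a Thursday.
Jan 1, 1874 → Feb 1, 1874: 31 days (January has 31).
Feb 1, 1874 → Mar 1, 1874: 28 days (February has 28).
Mar 1, 1874 → Apr 1, 1874: 31 days (March has 31).
Apr 1, 1874 → Apr 29, 1874: 28 days.
Total: 118 days.
118 mod 7 = 6, so Thursday + 6 = Wednesday.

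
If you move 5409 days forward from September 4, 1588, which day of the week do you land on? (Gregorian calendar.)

Friday

Sep 4, 1588 is a Sunday.
5409 mod 7 = 5, so 5409 days after a Sunday is Sunday + 5 = Friday.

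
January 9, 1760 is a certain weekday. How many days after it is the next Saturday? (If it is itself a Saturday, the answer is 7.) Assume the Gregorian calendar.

Jan 9, 1760 is a Wednesday.
From Wednesday to the next Saturday is 3 days.

3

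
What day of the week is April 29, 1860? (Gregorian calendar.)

Sunday

Doomsday rule: the anchor day for the 1800s is Friday. For year 60: 60÷12 = 5 r 0, and 0÷4 = 0, so 5+0+0 = 5.
Friday + 5 ≡ Wednesday — that's 1860's doomsday.
In April the doomsday date is Apr 4.
Apr 29 is 25 days after Apr 4; 25 mod 7 = 4, so Wednesday + 4 = Sunday.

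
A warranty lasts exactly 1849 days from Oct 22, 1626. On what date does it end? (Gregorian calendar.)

November 14, 1631

+365 (one year) → Oct 22, 1627 (1484 left).
+366 (one year; includes Feb 29, 1628) → Oct 22, 1628 (1118 left).
+365 (one year) → Oct 22, 1629 (753 left).
+365 (one year) → Oct 22, 1630 (388 left).
Oct has 31 days: +10 → Nov 1, 1630 (378 left).
Nov has 30 days: +30 → Dec 1, 1630 (348 left).
Dec has 31 days: +31 → Jan 1, 1631 (317 left).
Jan has 31 days: +31 → Feb 1, 1631 (286 left).
Feb has 28 days: +28 → Mar 1, 1631 (258 left).
Mar has 31 days: +31 → Apr 1, 1631 (227 left).
Apr has 30 days: +30 → May 1, 1631 (197 left).
May has 31 days: +31 → Jun 1, 1631 (166 left).
Jun has 30 days: +30 → Jul 1, 1631 (136 left).
Jul has 31 days: +31 → Aug 1, 1631 (105 left).
Aug has 31 days: +31 → Sep 1, 1631 (74 left).
Sep has 30 days: +30 → Oct 1, 1631 (44 left).
Oct has 31 days: +31 → Nov 1, 1631 (13 left).
+13 → Nov 14, 1631.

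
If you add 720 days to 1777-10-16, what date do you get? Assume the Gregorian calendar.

October 6, 1779

+365 (one year) → Oct 16, 1778 (355 left).
Oct has 31 days: +16 → Nov 1, 1778 (339 left).
Nov has 30 days: +30 → Dec 1, 1778 (309 left).
Dec has 31 days: +31 → Jan 1, 1779 (278 left).
Jan has 31 days: +31 → Feb 1, 1779 (247 left).
Feb has 28 days: +28 → Mar 1, 1779 (219 left).
Mar has 31 days: +31 → Apr 1, 1779 (188 left).
Apr has 30 days: +30 → May 1, 1779 (158 left).
May has 31 days: +31 → Jun 1, 1779 (127 left).
Jun has 30 days: +30 → Jul 1, 1779 (97 left).
Jul has 31 days: +31 → Aug 1, 1779 (66 left).
Aug has 31 days: +31 → Sep 1, 1779 (35 left).
Sep has 30 days: +30 → Oct 1, 1779 (5 left).
+5 → Oct 6, 1779.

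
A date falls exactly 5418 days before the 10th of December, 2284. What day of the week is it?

Dec 10, 2284 is a Wednesday.
5418 mod 7 = 0, so 5418 days before a Wednesday is Wednesday − 0 = Wednesday.

Wednesday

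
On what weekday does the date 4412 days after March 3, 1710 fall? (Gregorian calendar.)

First find the weekday of Mar 3, 1710. Doomsday rule: the anchor day for the 1700s is Sunday. For year 10: 10÷12 = 0 r 10, and 10÷4 = 2, so 0+10+2 = 12.
Sunday + 12 ≡ Friday — that's 1710's doomsday.
In March the doomsday date is Mar 14.
Mar 3 is 11 days before Mar 14; 11 mod 7 = 4, so Friday − 4 = Monday.
4412 mod 7 = 2, so 4412 days after a Monday is Monday + 2 = Wednesday.

Wednesday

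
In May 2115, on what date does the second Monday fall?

May 13, 2115

May 1, 2115 is a Wednesday.
The first Monday is therefore May 6 (5 days later).
The second Monday is 6 + 1×7 = May 13.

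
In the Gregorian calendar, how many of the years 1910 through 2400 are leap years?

Multiples of 4 in [1910,2400]: 123.
Of those, multiples of 100: 5 (not leap unless ÷400).
Multiples of 400: 2.
Leap years = 123 − 5 + 2 = 120.

120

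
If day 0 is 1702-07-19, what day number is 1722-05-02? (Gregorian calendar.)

Jul 19, 1702 → Jul 19, 1703: 365 days.
Jul 19, 1703 → Jul 19, 1704: 366 days (Feb 29, 1704 is in that span).
Jul 19, 1704 → Jul 19, 1705: 365 days.
Jul 19, 1705 → Jul 19, 1706: 365 days.
Jul 19, 1706 → Jul 19, 1707: 365 days.
Jul 19, 1707 → Jul 19, 1708: 366 days (Feb 29, 1708 is in that span).
Jul 19, 1708 → Jul 19, 1709: 365 days.
Jul 19, 1709 → Jul 19, 1710: 365 days.
Jul 19, 1710 → Jul 19, 1711: 365 days.
Jul 19, 1711 → Jul 19, 1712: 366 days (Feb 29, 1712 is in that span).
Jul 19, 1712 → Jul 19, 1713: 365 days.
Jul 19, 1713 → Jul 19, 1714: 365 days.
Jul 19, 1714 → Jul 19, 1715: 365 days.
Jul 19, 1715 → Jul 19, 1716: 366 days (Feb 29, 1716 is in that span).
Jul 19, 1716 → Jul 19, 1717: 365 days.
Jul 19, 1717 → Jul 19, 1718: 365 days.
Jul 19, 1718 → Jul 19, 1719: 365 days.
Jul 19, 1719 → Jul 19, 1720: 366 days (Feb 29, 1720 is in that span).
Jul 19, 1720 → Jul 19, 1721: 365 days.
Jul 19, 1721 → Aug 19, 1721: 31 days (July has 31).
Aug 19, 1721 → Sep 19, 1721: 31 days (August has 31).
Sep 19, 1721 → Oct 19, 1721: 30 days (September has 30).
Oct 19, 1721 → Nov 19, 1721: 31 days (October has 31).
Nov 19, 1721 → Dec 19, 1721: 30 days (November has 30).
Dec 19, 1721 → Jan 19, 1722: 31 days (December has 31).
Jan 19, 1722 → Feb 19, 1722: 31 days (January has 31).
Feb 19, 1722 → Mar 19, 1722: 28 days (February has 28).
Mar 19, 1722 → Apr 19, 1722: 31 days (March has 31).
Apr 19, 1722 → May 2, 1722: 13 days.
Total: 7227 days.

7227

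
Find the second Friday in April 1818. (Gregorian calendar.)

April 1, 1818 is a Wednesday.
The first Friday is therefore April 3 (2 days later).
The second Friday is 3 + 1×7 = April 10.

April 10, 1818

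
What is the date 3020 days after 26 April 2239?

August 2, 2247

+366 (one year; includes Feb 29, 2240) → Apr 26, 2240 (2654 left).
+365 (one year) → Apr 26, 2241 (2289 left).
+365 (one year) → Apr 26, 2242 (1924 left).
+365 (one year) → Apr 26, 2243 (1559 left).
+366 (one year; includes Feb 29, 2244) → Apr 26, 2244 (1193 left).
+365 (one year) → Apr 26, 2245 (828 left).
+365 (one year) → Apr 26, 2246 (463 left).
+365 (one year) → Apr 26, 2247 (98 left).
Apr has 30 days: +5 → May 1, 2247 (93 left).
May has 31 days: +31 → Jun 1, 2247 (62 left).
Jun has 30 days: +30 → Jul 1, 2247 (32 left).
Jul has 31 days: +31 → Aug 1, 2247 (1 left).
+1 → Aug 2, 2247.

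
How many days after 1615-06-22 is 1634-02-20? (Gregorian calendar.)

Jun 22, 1615 → Jun 22, 1616: 366 days (Feb 29, 1616 is in that span).
Jun 22, 1616 → Jun 22, 1617: 365 days.
Jun 22, 1617 → Jun 22, 1618: 365 days.
Jun 22, 1618 → Jun 22, 1619: 365 days.
Jun 22, 1619 → Jun 22, 1620: 366 days (Feb 29, 1620 is in that span).
Jun 22, 1620 → Jun 22, 1621: 365 days.
Jun 22, 1621 → Jun 22, 1622: 365 days.
Jun 22, 1622 → Jun 22, 1623: 365 days.
Jun 22, 1623 → Jun 22, 1624: 366 days (Feb 29, 1624 is in that span).
Jun 22, 1624 → Jun 22, 1625: 365 days.
Jun 22, 1625 → Jun 22, 1626: 365 days.
Jun 22, 1626 → Jun 22, 1627: 365 days.
Jun 22, 1627 → Jun 22, 1628: 366 days (Feb 29, 1628 is in that span).
Jun 22, 1628 → Jun 22, 1629: 365 days.
Jun 22, 1629 → Jun 22, 1630: 365 days.
Jun 22, 1630 → Jun 22, 1631: 365 days.
Jun 22, 1631 → Jun 22, 1632: 366 days (Feb 29, 1632 is in that span).
Jun 22, 1632 → Jun 22, 1633: 365 days.
Jun 22, 1633 → Jul 22, 1633: 30 days (June has 30).
Jul 22, 1633 → Aug 22, 1633: 31 days (July has 31).
Aug 22, 1633 → Sep 22, 1633: 31 days (August has 31).
Sep 22, 1633 → Oct 22, 1633: 30 days (September has 30).
Oct 22, 1633 → Nov 22, 1633: 31 days (October has 31).
Nov 22, 1633 → Dec 22, 1633: 30 days (November has 30).
Dec 22, 1633 → Jan 22, 1634: 31 days (December has 31).
Jan 22, 1634 → Feb 20, 1634: 29 days.
Total: 6818 days.

6818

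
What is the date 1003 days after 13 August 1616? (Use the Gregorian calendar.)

May 13, 1619

+365 (one year) → Aug 13, 1617 (638 left).
+365 (one year) → Aug 13, 1618 (273 left).
Aug has 31 days: +19 → Sep 1, 1618 (254 left).
Sep has 30 days: +30 → Oct 1, 1618 (224 left).
Oct has 31 days: +31 → Nov 1, 1618 (193 left).
Nov has 30 days: +30 → Dec 1, 1618 (163 left).
Dec has 31 days: +31 → Jan 1, 1619 (132 left).
Jan has 31 days: +31 → Feb 1, 1619 (101 left).
Feb has 28 days: +28 → Mar 1, 1619 (73 left).
Mar has 31 days: +31 → Apr 1, 1619 (42 left).
Apr has 30 days: +30 → May 1, 1619 (12 left).
+12 → May 13, 1619.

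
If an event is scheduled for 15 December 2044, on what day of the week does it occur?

Thursday

Doomsday rule: the anchor day for the 2000s is Tuesday. For year 44: 44÷12 = 3 r 8, and 8÷4 = 2, so 3+8+2 = 13.
Tuesday + 13 ≡ Monday — that's 2044's doomsday.
In December the doomsday date is Dec 12.
Dec 15 is 3 days after Dec 12; 3 mod 7 = 3, so Monday + 3 = Thursday.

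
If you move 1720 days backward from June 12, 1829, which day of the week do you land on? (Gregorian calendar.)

First find the weekday of Jun 12, 1829. Doomsday rule: the anchor day for the 1800s is Friday. For year 29: 29÷12 = 2 r 5, and 5÷4 = 1, so 2+5+1 = 8.
Friday + 8 ≡ Saturday — that's 1829's doomsday.
In June the doomsday date is Jun 6.
Jun 12 is 6 days after Jun 6; 6 mod 7 = 6, so Saturday + 6 = Friday.
1720 mod 7 = 5, so 1720 days before a Friday is Friday − 5 = Sunday.

Sunday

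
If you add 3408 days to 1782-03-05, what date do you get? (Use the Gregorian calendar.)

+365 (one year) → Mar 5, 1783 (3043 left).
+366 (one year; includes Feb 29, 1784) → Mar 5, 1784 (2677 left).
+365 (one year) → Mar 5, 1785 (2312 left).
+365 (one year) → Mar 5, 1786 (1947 left).
+365 (one year) → Mar 5, 1787 (1582 left).
+366 (one year; includes Feb 29, 1788) → Mar 5, 1788 (1216 left).
+365 (one year) → Mar 5, 1789 (851 left).
+365 (one year) → Mar 5, 1790 (486 left).
+365 (one year) → Mar 5, 1791 (121 left).
Mar has 31 days: +27 → Apr 1, 1791 (94 left).
Apr has 30 days: +30 → May 1, 1791 (64 left).
May has 31 days: +31 → Jun 1, 1791 (33 left).
Jun has 30 days: +30 → Jul 1, 1791 (3 left).
+3 → Jul 4, 1791.

July 4, 1791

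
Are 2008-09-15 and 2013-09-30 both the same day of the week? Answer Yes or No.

Yes

From Sep 15, 2008 to Sep 30, 2013 is 1841 days.
1841 mod 7 = 0, so they are the same weekday.
(Sep 15, 2008 is a Monday; Sep 30, 2013 is a Monday.)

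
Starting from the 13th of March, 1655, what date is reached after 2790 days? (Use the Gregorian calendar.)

November 1, 1662

+366 (one year; includes Feb 29, 1656) → Mar 13, 1656 (2424 left).
+365 (one year) → Mar 13, 1657 (2059 left).
+365 (one year) → Mar 13, 1658 (1694 left).
+365 (one year) → Mar 13, 1659 (1329 left).
+366 (one year; includes Feb 29, 1660) → Mar 13, 1660 (963 left).
+365 (one year) → Mar 13, 1661 (598 left).
+365 (one year) → Mar 13, 1662 (233 left).
Mar has 31 days: +19 → Apr 1, 1662 (214 left).
Apr has 30 days: +30 → May 1, 1662 (184 left).
May has 31 days: +31 → Jun 1, 1662 (153 left).
Jun has 30 days: +30 → Jul 1, 1662 (123 left).
Jul has 31 days: +31 → Aug 1, 1662 (92 left).
Aug has 31 days: +31 → Sep 1, 1662 (61 left).
Sep has 30 days: +30 → Oct 1, 1662 (31 left).
Oct has 31 days: +31 → Nov 1, 1662 (0 left).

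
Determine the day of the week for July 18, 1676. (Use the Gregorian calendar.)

Saturday

Doomsday rule: the anchor day for the 1600s is Tuesday. For year 76: 76÷12 = 6 r 4, and 4÷4 = 1, so 6+4+1 = 11.
Tuesday + 11 ≡ Saturday — that's 1676's doomsday.
In July the doomsday date is Jul 11.
Jul 18 is 7 days after Jul 11; 7 mod 7 = 0, so Saturday + 0 = Saturday.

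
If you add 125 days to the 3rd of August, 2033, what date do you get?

December 6, 2033

Aug has 31 days: +29 → Sep 1, 2033 (96 left).
Sep has 30 days: +30 → Oct 1, 2033 (66 left).
Oct has 31 days: +31 → Nov 1, 2033 (35 left).
Nov has 30 days: +30 → Dec 1, 2033 (5 left).
+5 → Dec 6, 2033.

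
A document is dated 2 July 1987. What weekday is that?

January 1, 1987 is a Thursday.
Jan 1, 1987 → Feb 1, 1987: 31 days (January has 31).
Feb 1, 1987 → Mar 1, 1987: 28 days (February has 28).
Mar 1, 1987 → Apr 1, 1987: 31 days (March has 31).
Apr 1, 1987 → May 1, 1987: 30 days (April has 30).
May 1, 1987 → Jun 1, 1987: 31 days (May has 31).
Jun 1, 1987 → Jul 1, 1987: 30 days (June has 30).
Jul 1, 1987 → Jul 2, 1987: 1 days.
Total: 182 days.
182 mod 7 = 0, so Thursday + 0 = Thursday.

Thursday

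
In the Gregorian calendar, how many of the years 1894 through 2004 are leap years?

Multiples of 4 in [1894,2004]: 28.
Of those, multiples of 100: 2 (not leap unless ÷400).
Multiples of 400: 1.
Leap years = 28 − 2 + 1 = 27.

27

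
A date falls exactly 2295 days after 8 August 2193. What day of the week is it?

Wednesday

Aug 8, 2193 is a Thursday.
2295 mod 7 = 6, so 2295 days after a Thursday is Thursday + 6 = Wednesday.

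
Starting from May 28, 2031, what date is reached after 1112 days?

+366 (one year; includes Feb 29, 2032) → May 28, 2032 (746 left).
+365 (one year) → May 28, 2033 (381 left).
May has 31 days: +4 → Jun 1, 2033 (377 left).
Jun has 30 days: +30 → Jul 1, 2033 (347 left).
Jul has 31 days: +31 → Aug 1, 2033 (316 left).
Aug has 31 days: +31 → Sep 1, 2033 (285 left).
Sep has 30 days: +30 → Oct 1, 2033 (255 left).
Oct has 31 days: +31 → Nov 1, 2033 (224 left).
Nov has 30 days: +30 → Dec 1, 2033 (194 left).
Dec has 31 days: +31 → Jan 1, 2034 (163 left).
Jan has 31 days: +31 → Feb 1, 2034 (132 left).
Feb has 28 days: +28 → Mar 1, 2034 (104 left).
Mar has 31 days: +31 → Apr 1, 2034 (73 left).
Apr has 30 days: +30 → May 1, 2034 (43 left).
May has 31 days: +31 → Jun 1, 2034 (12 left).
+12 → Jun 13, 2034.

June 13, 2034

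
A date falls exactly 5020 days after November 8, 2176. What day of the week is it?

First find the weekday of Nov 8, 2176. Doomsday rule: the anchor day for the 2100s is Sunday. For year 76: 76÷12 = 6 r 4, and 4÷4 = 1, so 6+4+1 = 11.
Sunday + 11 ≡ Thursday — that's 2176's doomsday.
In November the doomsday date is Nov 7.
Nov 8 is 1 day after Nov 7; 1 mod 7 = 1, so Thursday + 1 = Friday.
5020 mod 7 = 1, so 5020 days after a Friday is Friday + 1 = Saturday.

Saturday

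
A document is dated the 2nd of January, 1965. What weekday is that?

Doomsday rule: the anchor day for the 1900s is Wednesday. For year 65: 65÷12 = 5 r 5, and 5÷4 = 1, so 5+5+1 = 11.
Wednesday + 11 ≡ Sunday — that's 1965's doomsday.
In January the doomsday date is Jan 3 (1965 is not a leap year).
Jan 2 is 1 day before Jan 3; 1 mod 7 = 1, so Sunday − 1 = Saturday.

Saturday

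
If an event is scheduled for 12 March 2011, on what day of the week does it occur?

Saturday

Doomsday rule: the anchor day for the 2000s is Tuesday. For year 11: 11÷12 = 0 r 11, and 11÷4 = 2, so 0+11+2 = 13.
Tuesday + 13 ≡ Monday — that's 2011's doomsday.
In March the doomsday date is Mar 14.
Mar 12 is 2 days before Mar 14; 2 mod 7 = 2, so Monday − 2 = Saturday.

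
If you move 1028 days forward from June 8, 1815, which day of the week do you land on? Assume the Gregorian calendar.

Jun 8, 1815 is a Thursday.
1028 mod 7 = 6, so 1028 days after a Thursday is Thursday + 6 = Wednesday.

Wednesday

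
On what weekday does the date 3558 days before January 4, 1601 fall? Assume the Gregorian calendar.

Tuesday

Jan 4, 1601 is a Thursday.
3558 mod 7 = 2, so 3558 days before a Thursday is Thursday − 2 = Tuesday.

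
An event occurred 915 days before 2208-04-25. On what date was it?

October 23, 2205

−366 (one year; includes Feb 29, 2208) → Apr 25, 2207 (549 left).
−365 (one year) → Apr 25, 2206 (184 left).
−25 → Mar 31, 2206 (end of Mar, 31 days; 159 left).
−31 → Feb 28, 2206 (end of Feb, 28 days; 128 left).
−28 → Jan 31, 2206 (end of Jan, 31 days; 100 left).
−31 → Dec 31, 2205 (end of Dec, 31 days; 69 left).
−31 → Nov 30, 2205 (end of Nov, 30 days; 38 left).
−30 → Oct 31, 2205 (end of Oct, 31 days; 8 left).
−8 → Oct 23, 2205.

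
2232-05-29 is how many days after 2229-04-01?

Apr 1, 2229 → Apr 1, 2230: 365 days.
Apr 1, 2230 → Apr 1, 2231: 365 days.
Apr 1, 2231 → Apr 1, 2232: 366 days (Feb 29, 2232 is in that span).
Apr 1, 2232 → May 1, 2232: 30 days (April has 30).
May 1, 2232 → May 29, 2232: 28 days.
Total: 1154 days.

1154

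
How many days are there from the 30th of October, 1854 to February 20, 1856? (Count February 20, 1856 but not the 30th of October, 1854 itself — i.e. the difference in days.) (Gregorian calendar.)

478

Oct 30, 1854 → Oct 30, 1855: 365 days.
Oct 30, 1855 → Nov 30, 1855: 31 days (October has 31).
Nov 30, 1855 → Dec 30, 1855: 30 days (November has 30).
Dec 30, 1855 → Jan 30, 1856: 31 days (December has 31).
Jan 30, 1856 → Feb 20, 1856: 21 days.
Total: 478 days.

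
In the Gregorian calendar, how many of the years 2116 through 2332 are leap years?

Multiples of 4 in [2116,2332]: 55.
Of those, multiples of 100: 2 (not leap unless ÷400).
Multiples of 400: 0.
Leap years = 55 − 2 + 0 = 53.

53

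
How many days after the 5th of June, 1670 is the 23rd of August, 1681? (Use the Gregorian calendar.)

Jun 5, 1670 → Jun 5, 1671: 365 days.
Jun 5, 1671 → Jun 5, 1672: 366 days (Feb 29, 1672 is in that span).
Jun 5, 1672 → Jun 5, 1673: 365 days.
Jun 5, 1673 → Jun 5, 1674: 365 days.
Jun 5, 1674 → Jun 5, 1675: 365 days.
Jun 5, 1675 → Jun 5, 1676: 366 days (Feb 29, 1676 is in that span).
Jun 5, 1676 → Jun 5, 1677: 365 days.
Jun 5, 1677 → Jun 5, 1678: 365 days.
Jun 5, 1678 → Jun 5, 1679: 365 days.
Jun 5, 1679 → Jun 5, 1680: 366 days (Feb 29, 1680 is in that span).
Jun 5, 1680 → Jun 5, 1681: 365 days.
Jun 5, 1681 → Jul 5, 1681: 30 days (June has 30).
Jul 5, 1681 → Aug 5, 1681: 31 days (July has 31).
Aug 5, 1681 → Aug 23, 1681: 18 days.
Total: 4097 days.

4097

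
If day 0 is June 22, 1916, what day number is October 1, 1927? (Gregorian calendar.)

Jun 22, 1916 → Jun 22, 1917: 365 days.
Jun 22, 1917 → Jun 22, 1918: 365 days.
Jun 22, 1918 → Jun 22, 1919: 365 days.
Jun 22, 1919 → Jun 22, 1920: 366 days (Feb 29, 1920 is in that span).
Jun 22, 1920 → Jun 22, 1921: 365 days.
Jun 22, 1921 → Jun 22, 1922: 365 days.
Jun 22, 1922 → Jun 22, 1923: 365 days.
Jun 22, 1923 → Jun 22, 1924: 366 days (Feb 29, 1924 is in that span).
Jun 22, 1924 → Jun 22, 1925: 365 days.
Jun 22, 1925 → Jun 22, 1926: 365 days.
Jun 22, 1926 → Jun 22, 1927: 365 days.
Jun 22, 1927 → Jul 22, 1927: 30 days (June has 30).
Jul 22, 1927 → Aug 22, 1927: 31 days (July has 31).
Aug 22, 1927 → Sep 22, 1927: 31 days (August has 31).
Sep 22, 1927 → Oct 1, 1927: 9 days.
Total: 4118 days.

4118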